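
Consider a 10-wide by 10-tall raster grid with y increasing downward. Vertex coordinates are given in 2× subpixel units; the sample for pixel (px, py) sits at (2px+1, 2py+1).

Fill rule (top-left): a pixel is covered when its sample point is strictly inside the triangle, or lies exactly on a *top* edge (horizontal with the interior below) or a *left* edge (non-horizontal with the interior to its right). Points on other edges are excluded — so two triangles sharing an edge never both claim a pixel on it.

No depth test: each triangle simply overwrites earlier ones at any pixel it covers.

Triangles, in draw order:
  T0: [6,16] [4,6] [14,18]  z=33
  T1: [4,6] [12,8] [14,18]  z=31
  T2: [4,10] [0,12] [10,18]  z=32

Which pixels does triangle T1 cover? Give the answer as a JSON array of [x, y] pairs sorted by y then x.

T0:
  2·area = 76
  edge (6, 16)→(4, 6): d=(-2,-10) top-left  bias=+0
  edge (4, 6)→(14, 18): d=(10,12) right/bottom  bias=-1
  edge (14, 18)→(6, 16): d=(-8,-2) top-left  bias=+0
    (1,0)@(3, 1): e=[0,-38,114] → ·  [on edge]
    (2,4)@(5, 9): e=[4,18,54] → █
    (3,4)@(7, 9): e=[24,-6,58] → ·
    (2,5)@(5, 11): e=[0,38,38] → █  [on edge]
    (3,5)@(7, 11): e=[20,14,42] → █
    (4,5)@(9, 11): e=[40,-10,46] → ·
    (2,6)@(5, 13): e=[-4,58,22] → ·
    (3,6)@(7, 13): e=[16,34,26] → █
    (4,6)@(9, 13): e=[36,10,30] → █
    (5,6)@(11, 13): e=[56,-14,34] → ·
    (3,7)@(7, 15): e=[12,54,10] → █
    (5,7)@(11, 15): e=[52,6,18] → █
  covered (10 px):
    · · · · · · · · · ·
    · · · · · · · · · ·
    · · · · · · · · · ·
    · · · · · · · · · ·
    · · █ · · · · · · ·
    · · █ █ · · · · · ·
    · · · █ █ · · · · ·
    · · · █ █ █ · · · ·
    · · · · · █ █ · · ·
    · · · · · · · · · ·
T1:
  2·area = 76
  edge (4, 6)→(12, 8): d=(8,2) right/bottom  bias=-1
  edge (12, 8)→(14, 18): d=(2,10) right/bottom  bias=-1
  edge (14, 18)→(4, 6): d=(-10,-12) top-left  bias=+0
    (5,1)@(11, 3): e=[-38,0,114] → ·  [on edge]
    (2,3)@(5, 7): e=[6,68,2] → █
    (3,3)@(7, 7): e=[2,48,26] → █
    (4,3)@(9, 7): e=[-2,28,50] → ·
    (2,4)@(5, 9): e=[22,72,-18] → ·
    (3,4)@(7, 9): e=[18,52,6] → █
    (4,4)@(9, 9): e=[14,32,30] → █
    (5,4)@(11, 9): e=[10,12,54] → █
    (6,4)@(13, 9): e=[6,-8,78] → ·
    (3,5)@(7, 11): e=[34,56,-14] → ·
    (4,5)@(9, 11): e=[30,36,10] → █
    (6,5)@(13, 11): e=[22,-4,58] → ·
    (6,6)@(13, 13): e=[38,0,38] → ·  [on edge]
  covered (9 px):
    · · · · · · · · · ·
    · · · · · · · · · ·
    · · · · · · · · · ·
    · · █ █ · · · · · ·
    · · · █ █ █ · · · ·
    · · · · █ █ · · · ·
    · · · · · █ · · · ·
    · · · · · · █ · · ·
    · · · · · · · · · ·
    · · · · · · · · · ·
T2:
  2·area = 44  (B↔C swapped to make it positive)
  edge (4, 10)→(10, 18): d=(6,8) right/bottom  bias=-1
  edge (10, 18)→(0, 12): d=(-10,-6) top-left  bias=+0
  edge (0, 12)→(4, 10): d=(4,-2) top-left  bias=+0
    (1,5)@(3, 11): e=[14,28,2] → █
    (2,5)@(5, 11): e=[-2,40,6] → ·
    (1,6)@(3, 13): e=[26,8,10] → █
    (2,6)@(5, 13): e=[10,20,14] → █
    (3,6)@(7, 13): e=[-6,32,18] → ·
    (1,7)@(3, 15): e=[38,-12,18] → ·
    (2,7)@(5, 15): e=[22,0,22] → █  [on edge]
    (3,7)@(7, 15): e=[6,12,26] → █
    (4,7)@(9, 15): e=[-10,24,30] → ·
    (2,8)@(5, 17): e=[34,-20,30] → ·
    (3,8)@(7, 17): e=[18,-8,34] → ·
    (4,8)@(9, 17): e=[2,4,38] → █
  covered (6 px):
    · · · · · · · · · ·
    · · · · · · · · · ·
    · · · · · · · · · ·
    · · · · · · · · · ·
    · · · · · · · · · ·
    · █ · · · · · · · ·
    · █ █ · · · · · · ·
    · · █ █ · · · · · ·
    · · · · █ · · · · ·
    · · · · · · · · · ·

Answer: [[2,3],[3,3],[3,4],[4,4],[5,4],[4,5],[5,5],[5,6],[6,7]]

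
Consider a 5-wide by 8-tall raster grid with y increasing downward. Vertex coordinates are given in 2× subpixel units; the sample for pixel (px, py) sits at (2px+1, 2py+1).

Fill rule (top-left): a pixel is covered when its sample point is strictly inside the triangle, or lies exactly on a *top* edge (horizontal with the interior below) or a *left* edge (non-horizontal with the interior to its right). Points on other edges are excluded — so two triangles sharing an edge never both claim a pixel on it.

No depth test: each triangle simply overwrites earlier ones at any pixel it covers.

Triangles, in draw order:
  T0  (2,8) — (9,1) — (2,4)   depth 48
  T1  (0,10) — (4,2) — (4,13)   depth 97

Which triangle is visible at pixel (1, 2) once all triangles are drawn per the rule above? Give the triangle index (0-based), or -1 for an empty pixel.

T0:
  2·area = 28  (B↔C swapped to make it positive)
  edge (2, 8)→(2, 4): d=(0,-4) top-left  bias=+0
  edge (2, 4)→(9, 1): d=(7,-3) top-left  bias=+0
  edge (9, 1)→(2, 8): d=(-7,7) right/bottom  bias=-1
    (4,0)@(9, 1): e=[28,0,0] → .  [on edge]
    (2,1)@(5, 3): e=[12,2,14] → X
    (3,1)@(7, 3): e=[20,8,0] → .  [on edge]
    (1,2)@(3, 5): e=[4,10,14] → X
    (2,2)@(5, 5): e=[12,16,0] → .  [on edge]
    (1,3)@(3, 7): e=[4,24,0] → .  [on edge]
    (0,4)@(1, 9): e=[-4,32,0] → .  [on edge]
  covered (2 px):
    . . . . .
    . . X . .
    . X . . .
    . . . . .
    . . . . .
    . . . . .
    . . . . .
    . . . . .
T1:
  2·area = 44
  edge (0, 10)→(4, 2): d=(4,-8) top-left  bias=+0
  edge (4, 2)→(4, 13): d=(0,11) right/bottom  bias=-1
  edge (4, 13)→(0, 10): d=(-4,-3) top-left  bias=+0
    (1,2)@(3, 5): e=[4,11,29] → X
    (2,2)@(5, 5): e=[20,-11,35] → .
    (1,3)@(3, 7): e=[12,11,21] → X
    (2,3)@(5, 7): e=[28,-11,27] → .
    (0,4)@(1, 9): e=[4,33,7] → X
    (2,4)@(5, 9): e=[36,-11,19] → .
    (0,5)@(1, 11): e=[12,33,-1] → .
    (1,5)@(3, 11): e=[28,11,5] → X
    (2,5)@(5, 11): e=[44,-11,11] → .
    (1,6)@(3, 13): e=[36,11,-3] → .
  covered (5 px):
    . . . . .
    . . . . .
    . X . . .
    . X . . .
    X X . . .
    . X . . .
    . . . . .
    . . . . .

Z-buffer (winner per pixel, '.' = empty):
  . . . . .
  . . 0 . .
  . 1 . . .
  . 1 . . .
  1 1 . . .
  . 1 . . .
  . . . . .
  . . . . .

Final: 1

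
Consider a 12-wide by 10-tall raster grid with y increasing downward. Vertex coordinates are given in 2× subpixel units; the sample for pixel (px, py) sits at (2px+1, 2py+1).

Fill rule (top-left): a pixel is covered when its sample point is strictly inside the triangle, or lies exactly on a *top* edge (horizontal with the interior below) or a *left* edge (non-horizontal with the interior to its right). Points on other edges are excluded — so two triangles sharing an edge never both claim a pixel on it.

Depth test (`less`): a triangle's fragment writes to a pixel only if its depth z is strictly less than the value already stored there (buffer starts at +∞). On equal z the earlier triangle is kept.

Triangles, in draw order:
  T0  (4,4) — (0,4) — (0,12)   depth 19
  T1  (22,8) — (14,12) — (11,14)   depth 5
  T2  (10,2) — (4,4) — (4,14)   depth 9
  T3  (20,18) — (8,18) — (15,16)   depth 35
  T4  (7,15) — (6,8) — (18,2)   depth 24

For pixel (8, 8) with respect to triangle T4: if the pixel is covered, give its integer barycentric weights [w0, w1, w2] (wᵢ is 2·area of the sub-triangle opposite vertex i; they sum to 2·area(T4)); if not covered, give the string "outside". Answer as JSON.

T0:
  2·area = 32  (B↔C swapped to make it positive)
  edge (4, 4)→(0, 12): d=(-4,8) right/bottom  bias=-1
  edge (0, 12)→(0, 4): d=(0,-8) top-left  bias=+0
  edge (0, 4)→(4, 4): d=(4,0) top-left  bias=+0
    (0,2)@(1, 5): e=[20,8,4] → X
    (1,2)@(3, 5): e=[4,24,4] → X
    (2,2)@(5, 5): e=[-12,40,4] → .
    (0,3)@(1, 7): e=[12,8,12] → X
    (1,3)@(3, 7): e=[-4,24,12] → .
    (0,4)@(1, 9): e=[4,8,20] → X
    (1,4)@(3, 9): e=[-12,24,20] → .
    (0,5)@(1, 11): e=[-4,8,28] → .
  covered (4 px):
    . . . . . . . . . . . .
    . . . . . . . . . . . .
    X X . . . . . . . . . .
    X . . . . . . . . . . .
    X . . . . . . . . . . .
    . . . . . . . . . . . .
    . . . . . . . . . . . .
    . . . . . . . . . . . .
    . . . . . . . . . . . .
    . . . . . . . . . . . .
T1:
  2·area = 4  (B↔C swapped to make it positive)
  edge (22, 8)→(11, 14): d=(-11,6) right/bottom  bias=-1
  edge (11, 14)→(14, 12): d=(3,-2) top-left  bias=+0
  edge (14, 12)→(22, 8): d=(8,-4) top-left  bias=+0
  covered (0 px):
    . . . . . . . . . . . .
    . . . . . . . . . . . .
    . . . . . . . . . . . .
    . . . . . . . . . . . .
    . . . . . . . . . . . .
    . . . . . . . . . . . .
    . . . . . . . . . . . .
    . . . . . . . . . . . .
    . . . . . . . . . . . .
    . . . . . . . . . . . .
T2:
  2·area = 60  (B↔C swapped to make it positive)
  edge (10, 2)→(4, 14): d=(-6,12) right/bottom  bias=-1
  edge (4, 14)→(4, 4): d=(0,-10) top-left  bias=+0
  edge (4, 4)→(10, 2): d=(6,-2) top-left  bias=+0
    (6,0)@(13, 1): e=[-30,90,0] → .  [on edge]
    (3,1)@(7, 3): e=[30,30,0] → X  [on edge]
    (4,1)@(9, 3): e=[6,50,4] → X
    (5,1)@(11, 3): e=[-18,70,8] → .
    (0,2)@(1, 5): e=[90,-30,0] → .  [on edge]
    (2,2)@(5, 5): e=[42,10,8] → X
    (4,2)@(9, 5): e=[-6,50,16] → .
    (2,3)@(5, 7): e=[30,10,20] → X
    (4,3)@(9, 7): e=[-18,50,28] → .
    (2,4)@(5, 9): e=[18,10,32] → X
    (3,4)@(7, 9): e=[-6,30,36] → .
    (2,5)@(5, 11): e=[6,10,44] → X
  covered (8 px):
    . . . . . . . . . . . .
    . . . X X . . . . . . .
    . . X X . . . . . . . .
    . . X X . . . . . . . .
    . . X . . . . . . . . .
    . . X . . . . . . . . .
    . . . . . . . . . . . .
    . . . . . . . . . . . .
    . . . . . . . . . . . .
    . . . . . . . . . . . .
T3:
  2·area = 24
  edge (20, 18)→(8, 18): d=(-12,0) right/bottom  bias=-1
  edge (8, 18)→(15, 16): d=(7,-2) top-left  bias=+0
  edge (15, 16)→(20, 18): d=(5,2) right/bottom  bias=-1
    (6,8)@(13, 17): e=[12,3,9] → X
    (7,8)@(15, 17): e=[12,7,5] → X
    (8,8)@(17, 17): e=[12,11,1] → X
    (9,8)@(19, 17): e=[12,15,-3] → .
    (6,9)@(13, 19): e=[-12,17,19] → .
    (7,9)@(15, 19): e=[-12,21,15] → .
    (8,9)@(17, 19): e=[-12,25,11] → .
  covered (3 px):
    . . . . . . . . . . . .
    . . . . . . . . . . . .
    . . . . . . . . . . . .
    . . . . . . . . . . . .
    . . . . . . . . . . . .
    . . . . . . . . . . . .
    . . . . . . . . . . . .
    . . . . . . . . . . . .
    . . . . . . X X X . . .
    . . . . . . . . . . . .
T4:
  2·area = 90
  edge (7, 15)→(6, 8): d=(-1,-7) top-left  bias=+0
  edge (6, 8)→(18, 2): d=(12,-6) top-left  bias=+0
  edge (18, 2)→(7, 15): d=(-11,13) right/bottom  bias=-1
    (2,0)@(5, 1): e=[0,-90,180] → .  [on edge]
    (8,1)@(17, 3): e=[82,6,2] → X
    (9,1)@(19, 3): e=[96,18,-24] → .
    (6,2)@(13, 5): e=[52,6,32] → X
    (7,2)@(15, 5): e=[66,18,6] → X
    (8,2)@(17, 5): e=[80,30,-20] → .
    (4,3)@(9, 7): e=[22,6,62] → X
    (5,3)@(11, 7): e=[36,18,36] → X
    (7,3)@(15, 7): e=[64,42,-16] → .
    (3,4)@(7, 9): e=[6,18,66] → X
    (6,4)@(13, 9): e=[48,54,-12] → .
    (3,5)@(7, 11): e=[4,42,44] → X
    (3,7)@(7, 15): e=[0,90,0] → .  [on edge]
  covered (12 px):
    . . . . . . . . . . . .
    . . . . . . . . X . . .
    . . . . . . X X . . . .
    . . . . X X X . . . . .
    . . . X X X . . . . . .
    . . . X X . . . . . . .
    . . . X . . . . . . . .
    . . . . . . . . . . . .
    . . . . . . . . . . . .
    . . . . . . . . . . . .

Final: "outside"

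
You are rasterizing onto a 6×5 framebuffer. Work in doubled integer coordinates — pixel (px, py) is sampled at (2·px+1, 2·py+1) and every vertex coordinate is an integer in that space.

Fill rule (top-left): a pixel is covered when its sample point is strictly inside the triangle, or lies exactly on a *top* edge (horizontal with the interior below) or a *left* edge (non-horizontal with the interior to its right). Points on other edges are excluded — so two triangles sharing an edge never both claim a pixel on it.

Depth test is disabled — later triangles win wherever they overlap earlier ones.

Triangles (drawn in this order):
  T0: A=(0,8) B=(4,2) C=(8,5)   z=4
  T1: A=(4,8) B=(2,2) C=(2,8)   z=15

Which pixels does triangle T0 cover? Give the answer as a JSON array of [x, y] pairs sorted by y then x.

T0:
  2·area = 36
  edge (0, 8)→(4, 2): d=(4,-6) top-left  bias=+0
  edge (4, 2)→(8, 5): d=(4,3) right/bottom  bias=-1
  edge (8, 5)→(0, 8): d=(-8,3) right/bottom  bias=-1
    (2,1)@(5, 3): e=[10,1,25] → █
    (3,1)@(7, 3): e=[22,-5,19] → ·
    (1,2)@(3, 5): e=[6,15,15] → █
    (3,2)@(7, 5): e=[30,3,3] → █
    (4,2)@(9, 5): e=[42,-3,-3] → ·
    (0,3)@(1, 7): e=[2,29,5] → █
    (1,3)@(3, 7): e=[14,23,-1] → ·
    (2,3)@(5, 7): e=[26,17,-7] → ·
    (3,3)@(7, 7): e=[38,11,-13] → ·
    (0,4)@(1, 9): e=[10,37,-11] → ·
  covered (5 px):
    · · · · · ·
    · · █ · · ·
    · █ █ █ · ·
    █ · · · · ·
    · · · · · ·
T1:
  2·area = 12  (B↔C swapped to make it positive)
  edge (4, 8)→(2, 8): d=(-2,0) right/bottom  bias=-1
  edge (2, 8)→(2, 2): d=(0,-6) top-left  bias=+0
  edge (2, 2)→(4, 8): d=(2,6) right/bottom  bias=-1
    (1,2)@(3, 5): e=[6,6,0] → ·  [on edge]
    (1,3)@(3, 7): e=[2,6,4] → █
    (2,3)@(5, 7): e=[2,18,-8] → ·
    (1,4)@(3, 9): e=[-2,6,8] → ·
  covered (1 px):
    · · · · · ·
    · · · · · ·
    · · · · · ·
    · █ · · · ·
    · · · · · ·

Answer: [[2,1],[1,2],[2,2],[3,2],[0,3]]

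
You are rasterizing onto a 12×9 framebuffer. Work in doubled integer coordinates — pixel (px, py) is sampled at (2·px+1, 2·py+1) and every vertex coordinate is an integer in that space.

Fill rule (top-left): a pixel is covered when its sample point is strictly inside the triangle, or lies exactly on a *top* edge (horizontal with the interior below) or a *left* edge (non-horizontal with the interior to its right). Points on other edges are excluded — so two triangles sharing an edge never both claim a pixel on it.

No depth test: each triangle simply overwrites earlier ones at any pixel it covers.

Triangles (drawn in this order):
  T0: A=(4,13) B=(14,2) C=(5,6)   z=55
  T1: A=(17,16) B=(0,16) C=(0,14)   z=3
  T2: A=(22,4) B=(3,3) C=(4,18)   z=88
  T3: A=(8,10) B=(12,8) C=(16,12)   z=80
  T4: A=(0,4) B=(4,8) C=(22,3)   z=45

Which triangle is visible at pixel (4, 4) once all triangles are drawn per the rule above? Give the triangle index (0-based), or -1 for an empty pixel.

T0:
  2·area = 59  (B↔C swapped to make it positive)
  edge (4, 13)→(5, 6): d=(1,-7) top-left  bias=+0
  edge (5, 6)→(14, 2): d=(9,-4) top-left  bias=+0
  edge (14, 2)→(4, 13): d=(-10,11) right/bottom  bias=-1
    (6,1)@(13, 3): e=[53,5,1] → █
    (7,1)@(15, 3): e=[67,13,-21] → ·
    (4,2)@(9, 5): e=[27,7,25] → █
    (5,2)@(11, 5): e=[41,15,3] → █
    (6,2)@(13, 5): e=[55,23,-19] → ·
    (2,3)@(5, 7): e=[1,9,49] → █
    (3,3)@(7, 7): e=[15,17,27] → █
    (5,3)@(11, 7): e=[43,33,-17] → ·
    (2,4)@(5, 9): e=[3,27,29] → █
    (4,4)@(9, 9): e=[31,43,-15] → ·
    (2,5)@(5, 11): e=[5,45,9] → █
    (3,5)@(7, 11): e=[19,53,-13] → ·
  covered (9 px):
    · · · · · · · · · · · ·
    · · · · · · █ · · · · ·
    · · · · █ █ · · · · · ·
    · · █ █ █ · · · · · · ·
    · · █ █ · · · · · · · ·
    · · █ · · · · · · · · ·
    · · · · · · · · · · · ·
    · · · · · · · · · · · ·
    · · · · · · · · · · · ·
T1:
  2·area = 34
  edge (17, 16)→(0, 16): d=(-17,0) right/bottom  bias=-1
  edge (0, 16)→(0, 14): d=(0,-2) top-left  bias=+0
  edge (0, 14)→(17, 16): d=(17,2) right/bottom  bias=-1
    (0,7)@(1, 15): e=[17,2,15] → █
    (1,7)@(3, 15): e=[17,6,11] → █
    (2,7)@(5, 15): e=[17,10,7] → █
    (3,7)@(7, 15): e=[17,14,3] → █
    (4,7)@(9, 15): e=[17,18,-1] → ·
    (0,8)@(1, 17): e=[-17,2,49] → ·
    (1,8)@(3, 17): e=[-17,6,45] → ·
    (2,8)@(5, 17): e=[-17,10,41] → ·
    (3,8)@(7, 17): e=[-17,14,37] → ·
  covered (4 px):
    · · · · · · · · · · · ·
    · · · · · · · · · · · ·
    · · · · · · · · · · · ·
    · · · · · · · · · · · ·
    · · · · · · · · · · · ·
    · · · · · · · · · · · ·
    · · · · · · · · · · · ·
    █ █ █ █ · · · · · · · ·
    · · · · · · · · · · · ·
T2:
  2·area = 284  (B↔C swapped to make it positive)
  edge (22, 4)→(4, 18): d=(-18,14) right/bottom  bias=-1
  edge (4, 18)→(3, 3): d=(-1,-15) top-left  bias=+0
  edge (3, 3)→(22, 4): d=(19,1) right/bottom  bias=-1
    (1,1)@(3, 3): e=[284,0,0] → ·  [on edge]
    (2,2)@(5, 5): e=[220,28,36] → █
    (3,2)@(7, 5): e=[192,58,34] → █
    (4,2)@(9, 5): e=[164,88,32] → █
    (5,2)@(11, 5): e=[136,118,30] → █
    (6,2)@(13, 5): e=[108,148,28] → █
    (7,2)@(15, 5): e=[80,178,26] → █
    (8,2)@(17, 5): e=[52,208,24] → █
    (9,2)@(19, 5): e=[24,238,22] → █
    (10,2)@(21, 5): e=[-4,268,20] → ·
    (2,3)@(5, 7): e=[184,26,74] → █
    (9,3)@(19, 7): e=[-12,236,60] → ·
    (6,5)@(13, 11): e=[0,142,142] → ·  [on edge]
  covered (31 px):
    · · · · · · · · · · · ·
    · · · · · · · · · · · ·
    · · █ █ █ █ █ █ █ █ · ·
    · · █ █ █ █ █ █ █ · · ·
    · · █ █ █ █ █ █ · · · ·
    · · █ █ █ █ · · · · · ·
    · · █ █ █ · · · · · · ·
    · · █ █ · · · · · · · ·
    · · █ · · · · · · · · ·
T3:
  2·area = 24
  edge (8, 10)→(12, 8): d=(4,-2) top-left  bias=+0
  edge (12, 8)→(16, 12): d=(4,4) right/bottom  bias=-1
  edge (16, 12)→(8, 10): d=(-8,-2) top-left  bias=+0
    (2,0)@(5, 1): e=[-42,0,66] → ·  [on edge]
    (3,1)@(7, 3): e=[-30,0,54] → ·  [on edge]
    (4,2)@(9, 5): e=[-18,0,42] → ·  [on edge]
    (5,3)@(11, 7): e=[-6,0,30] → ·  [on edge]
    (5,4)@(11, 9): e=[2,8,14] → █
    (6,4)@(13, 9): e=[6,0,18] → ·  [on edge]
    (5,5)@(11, 11): e=[10,16,-2] → ·
    (6,5)@(13, 11): e=[14,8,2] → █
    (7,5)@(15, 11): e=[18,0,6] → ·  [on edge]
    (6,6)@(13, 13): e=[22,16,-14] → ·
    (8,6)@(17, 13): e=[30,0,-6] → ·  [on edge]
    (9,7)@(19, 15): e=[42,0,-18] → ·  [on edge]
    (10,8)@(21, 17): e=[54,0,-30] → ·  [on edge]
  covered (2 px):
    · · · · · · · · · · · ·
    · · · · · · · · · · · ·
    · · · · · · · · · · · ·
    · · · · · · · · · · · ·
    · · · · · █ · · · · · ·
    · · · · · · █ · · · · ·
    · · · · · · · · · · · ·
    · · · · · · · · · · · ·
    · · · · · · · · · · · ·
T4:
  2·area = 92  (B↔C swapped to make it positive)
  edge (0, 4)→(22, 3): d=(22,-1) top-left  bias=+0
  edge (22, 3)→(4, 8): d=(-18,5) right/bottom  bias=-1
  edge (4, 8)→(0, 4): d=(-4,-4) top-left  bias=+0
    (0,2)@(1, 5): e=[23,69,0] → █  [on edge]
    (1,2)@(3, 5): e=[25,59,8] → █
    (2,2)@(5, 5): e=[27,49,16] → █
    (3,2)@(7, 5): e=[29,39,24] → █
    (4,2)@(9, 5): e=[31,29,32] → █
    (5,2)@(11, 5): e=[33,19,40] → █
    (6,2)@(13, 5): e=[35,9,48] → █
    (7,2)@(15, 5): e=[37,-1,56] → ·
    (0,3)@(1, 7): e=[67,33,-8] → ·
    (1,3)@(3, 7): e=[69,23,0] → █  [on edge]
    (4,3)@(9, 7): e=[75,-7,24] → ·
    (5,3)@(11, 7): e=[77,-17,32] → ·
    (2,4)@(5, 9): e=[115,-23,0] → ·  [on edge]
    (3,5)@(7, 11): e=[161,-69,0] → ·  [on edge]
    (4,6)@(9, 13): e=[207,-115,0] → ·  [on edge]
    (5,7)@(11, 15): e=[253,-161,0] → ·  [on edge]
    (6,8)@(13, 17): e=[299,-207,0] → ·  [on edge]
  covered (10 px):
    · · · · · · · · · · · ·
    · · · · · · · · · · · ·
    █ █ █ █ █ █ █ · · · · ·
    · █ █ █ · · · · · · · ·
    · · · · · · · · · · · ·
    · · · · · · · · · · · ·
    · · · · · · · · · · · ·
    · · · · · · · · · · · ·
    · · · · · · · · · · · ·

Z-buffer (winner per pixel, '.' = empty):
  . . . . . . . . . . . .
  . . . . . . 0 . . . . .
  4 4 4 4 4 4 4 2 2 2 . .
  . 4 4 4 2 2 2 2 2 . . .
  . . 2 2 2 3 2 2 . . . .
  . . 2 2 2 2 3 . . . . .
  . . 2 2 2 . . . . . . .
  1 1 2 2 . . . . . . . .
  . . 2 . . . . . . . . .

Result: 2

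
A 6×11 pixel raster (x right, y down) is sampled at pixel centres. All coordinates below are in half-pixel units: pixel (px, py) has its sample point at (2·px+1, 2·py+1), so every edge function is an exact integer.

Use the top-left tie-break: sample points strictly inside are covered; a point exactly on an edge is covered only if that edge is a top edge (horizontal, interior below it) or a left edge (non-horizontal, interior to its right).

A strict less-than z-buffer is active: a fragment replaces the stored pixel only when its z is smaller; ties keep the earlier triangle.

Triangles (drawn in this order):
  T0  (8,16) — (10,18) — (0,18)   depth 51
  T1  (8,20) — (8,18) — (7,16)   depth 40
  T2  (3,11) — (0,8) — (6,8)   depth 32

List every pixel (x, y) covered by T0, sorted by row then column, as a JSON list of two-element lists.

T0:
  2·area = 20
  edge (8, 16)→(10, 18): d=(2,2) right/bottom  bias=-1
  edge (10, 18)→(0, 18): d=(-10,0) right/bottom  bias=-1
  edge (0, 18)→(8, 16): d=(8,-2) top-left  bias=+0
    (0,4)@(1, 9): e=[0,90,-70] → ·  [on edge]
    (1,5)@(3, 11): e=[0,70,-50] → ·  [on edge]
    (2,6)@(5, 13): e=[0,50,-30] → ·  [on edge]
    (3,7)@(7, 15): e=[0,30,-10] → ·  [on edge]
    (2,8)@(5, 17): e=[8,10,2] → #
    (3,8)@(7, 17): e=[4,10,6] → #
    (4,8)@(9, 17): e=[0,10,10] → ·  [on edge]
    (2,9)@(5, 19): e=[12,-10,18] → ·
    (3,9)@(7, 19): e=[8,-10,22] → ·
    (5,9)@(11, 19): e=[0,-10,30] → ·  [on edge]
  covered (2 px):
    · · · · · ·
    · · · · · ·
    · · · · · ·
    · · · · · ·
    · · · · · ·
    · · · · · ·
    · · · · · ·
    · · · · · ·
    · · # # · ·
    · · · · · ·
    · · · · · ·
T1:
  2·area = 2  (B↔C swapped to make it positive)
  edge (8, 20)→(7, 16): d=(-1,-4) top-left  bias=+0
  edge (7, 16)→(8, 18): d=(1,2) right/bottom  bias=-1
  edge (8, 18)→(8, 20): d=(0,2) right/bottom  bias=-1
  covered (0 px):
    · · · · · ·
    · · · · · ·
    · · · · · ·
    · · · · · ·
    · · · · · ·
    · · · · · ·
    · · · · · ·
    · · · · · ·
    · · · · · ·
    · · · · · ·
    · · · · · ·
T2:
  2·area = 18
  edge (3, 11)→(0, 8): d=(-3,-3) top-left  bias=+0
  edge (0, 8)→(6, 8): d=(6,0) top-left  bias=+0
  edge (6, 8)→(3, 11): d=(-3,3) right/bottom  bias=-1
    (5,1)@(11, 3): e=[48,-30,0] → ·  [on edge]
    (4,2)@(9, 5): e=[36,-18,0] → ·  [on edge]
    (3,3)@(7, 7): e=[24,-6,0] → ·  [on edge]
    (0,4)@(1, 9): e=[0,6,12] → #  [on edge]
    (1,4)@(3, 9): e=[6,6,6] → #
    (2,4)@(5, 9): e=[12,6,0] → ·  [on edge]
    (0,5)@(1, 11): e=[-6,18,6] → ·
    (1,5)@(3, 11): e=[0,18,0] → ·  [on edge]
    (0,6)@(1, 13): e=[-12,30,0] → ·  [on edge]
    (2,6)@(5, 13): e=[0,30,-12] → ·  [on edge]
    (3,7)@(7, 15): e=[0,42,-24] → ·  [on edge]
    (4,8)@(9, 17): e=[0,54,-36] → ·  [on edge]
    (5,9)@(11, 19): e=[0,66,-48] → ·  [on edge]
  covered (2 px):
    · · · · · ·
    · · · · · ·
    · · · · · ·
    · · · · · ·
    # # · · · ·
    · · · · · ·
    · · · · · ·
    · · · · · ·
    · · · · · ·
    · · · · · ·
    · · · · · ·

Answer: [[2,8],[3,8]]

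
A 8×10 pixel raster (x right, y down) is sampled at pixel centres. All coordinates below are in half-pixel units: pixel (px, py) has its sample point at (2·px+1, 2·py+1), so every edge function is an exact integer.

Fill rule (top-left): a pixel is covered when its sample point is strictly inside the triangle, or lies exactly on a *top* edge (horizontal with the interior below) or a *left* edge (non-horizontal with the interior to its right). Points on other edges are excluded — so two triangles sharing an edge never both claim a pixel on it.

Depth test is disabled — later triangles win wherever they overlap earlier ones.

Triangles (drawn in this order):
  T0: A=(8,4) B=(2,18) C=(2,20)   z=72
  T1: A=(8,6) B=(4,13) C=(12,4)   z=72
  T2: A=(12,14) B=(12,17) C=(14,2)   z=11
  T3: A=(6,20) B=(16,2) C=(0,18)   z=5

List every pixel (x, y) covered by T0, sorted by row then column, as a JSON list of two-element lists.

T0:
  2·area = 12  (B↔C swapped to make it positive)
  edge (8, 4)→(2, 20): d=(-6,16) right/bottom  bias=-1
  edge (2, 20)→(2, 18): d=(0,-2) top-left  bias=+0
  edge (2, 18)→(8, 4): d=(6,-14) top-left  bias=+0
    (2,5)@(5, 11): e=[6,6,0] → █  [on edge]
    (3,5)@(7, 11): e=[-26,10,28] → ·
    (2,6)@(5, 13): e=[-6,6,12] → ·
    (1,8)@(3, 17): e=[2,2,8] → █
    (2,8)@(5, 17): e=[-30,6,36] → ·
    (1,9)@(3, 19): e=[-10,2,20] → ·
  covered (2 px):
    · · · · · · · ·
    · · · · · · · ·
    · · · · · · · ·
    · · · · · · · ·
    · · · · · · · ·
    · · █ · · · · ·
    · · · · · · · ·
    · · · · · · · ·
    · █ · · · · · ·
    · · · · · · · ·
T1:
  2·area = 20  (B↔C swapped to make it positive)
  edge (8, 6)→(12, 4): d=(4,-2) top-left  bias=+0
  edge (12, 4)→(4, 13): d=(-8,9) right/bottom  bias=-1
  edge (4, 13)→(8, 6): d=(4,-7) top-left  bias=+0
    (5,2)@(11, 5): e=[2,1,17] → █
    (6,2)@(13, 5): e=[6,-17,31] → ·
    (4,3)@(9, 7): e=[6,3,11] → █
    (5,3)@(11, 7): e=[10,-15,25] → ·
    (3,4)@(7, 9): e=[10,5,5] → █
    (4,4)@(9, 9): e=[14,-13,19] → ·
    (3,5)@(7, 11): e=[18,-11,13] → ·
  covered (3 px):
    · · · · · · · ·
    · · · · · · · ·
    · · · · · █ · ·
    · · · · █ · · ·
    · · · █ · · · ·
    · · · · · · · ·
    · · · · · · · ·
    · · · · · · · ·
    · · · · · · · ·
    · · · · · · · ·
T2:
  2·area = 6  (B↔C swapped to make it positive)
  edge (12, 14)→(14, 2): d=(2,-12) top-left  bias=+0
  edge (14, 2)→(12, 17): d=(-2,15) right/bottom  bias=-1
  edge (12, 17)→(12, 14): d=(0,-3) top-left  bias=+0
    (6,4)@(13, 9): e=[2,1,3] → █
    (7,4)@(15, 9): e=[26,-29,9] → ·
    (6,5)@(13, 11): e=[6,-3,3] → ·
  covered (1 px):
    · · · · · · · ·
    · · · · · · · ·
    · · · · · · · ·
    · · · · · · · ·
    · · · · · · █ ·
    · · · · · · · ·
    · · · · · · · ·
    · · · · · · · ·
    · · · · · · · ·
    · · · · · · · ·
T3:
  2·area = 128  (B↔C swapped to make it positive)
  edge (6, 20)→(0, 18): d=(-6,-2) top-left  bias=+0
  edge (0, 18)→(16, 2): d=(16,-16) top-left  bias=+0
  edge (16, 2)→(6, 20): d=(-10,18) right/bottom  bias=-1
    (7,1)@(15, 3): e=[120,0,8] → █  [on edge]
    (6,2)@(13, 5): e=[104,0,24] → █  [on edge]
    (7,2)@(15, 5): e=[108,32,-12] → ·
    (5,3)@(11, 7): e=[88,0,40] → █  [on edge]
    (7,3)@(15, 7): e=[96,64,-32] → ·
    (4,4)@(9, 9): e=[72,0,56] → █  [on edge]
    (6,4)@(13, 9): e=[80,64,-16] → ·
    (3,5)@(7, 11): e=[56,0,72] → █  [on edge]
    (5,5)@(11, 11): e=[64,64,0] → ·  [on edge]
    (2,6)@(5, 13): e=[40,0,88] → █  [on edge]
    (5,6)@(11, 13): e=[52,96,-20] → ·
    (1,7)@(3, 15): e=[24,0,104] → █  [on edge]
    (0,8)@(1, 17): e=[8,0,120] → █  [on edge]
    (1,9)@(3, 19): e=[0,64,64] → █  [on edge]
  covered (20 px):
    · · · · · · · ·
    · · · · · · · █
    · · · · · · █ ·
    · · · · · █ █ ·
    · · · · █ █ · ·
    · · · █ █ · · ·
    · · █ █ █ · · ·
    · █ █ █ · · · ·
    █ █ █ █ · · · ·
    · █ █ · · · · ·

Answer: [[2,5],[1,8]]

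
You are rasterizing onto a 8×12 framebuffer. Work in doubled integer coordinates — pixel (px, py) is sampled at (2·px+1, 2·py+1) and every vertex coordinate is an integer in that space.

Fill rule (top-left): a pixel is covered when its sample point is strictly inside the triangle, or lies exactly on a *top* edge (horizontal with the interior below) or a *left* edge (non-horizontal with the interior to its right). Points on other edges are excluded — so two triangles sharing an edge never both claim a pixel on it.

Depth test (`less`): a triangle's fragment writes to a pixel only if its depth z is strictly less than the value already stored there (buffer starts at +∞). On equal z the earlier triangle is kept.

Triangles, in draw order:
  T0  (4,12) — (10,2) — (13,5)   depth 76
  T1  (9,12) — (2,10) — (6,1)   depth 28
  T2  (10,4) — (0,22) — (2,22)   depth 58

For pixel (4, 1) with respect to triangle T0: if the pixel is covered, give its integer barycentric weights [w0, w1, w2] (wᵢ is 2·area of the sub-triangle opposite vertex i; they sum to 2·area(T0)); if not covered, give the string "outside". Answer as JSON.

T0:
  2·area = 48
  edge (4, 12)→(10, 2): d=(6,-10) top-left  bias=+0
  edge (10, 2)→(13, 5): d=(3,3) right/bottom  bias=-1
  edge (13, 5)→(4, 12): d=(-9,7) right/bottom  bias=-1
    (4,0)@(9, 1): e=[-16,0,64] → ·  [on edge]
    (5,1)@(11, 3): e=[16,0,32] → ·  [on edge]
    (4,2)@(9, 5): e=[8,12,28] → █
    (5,2)@(11, 5): e=[28,6,14] → █
    (6,2)@(13, 5): e=[48,0,0] → ·  [on edge]
    (3,3)@(7, 7): e=[0,24,24] → █  [on edge]
    (5,3)@(11, 7): e=[40,12,-4] → ·
    (7,3)@(15, 7): e=[80,0,-32] → ·  [on edge]
    (3,4)@(7, 9): e=[12,30,6] → █
    (4,4)@(9, 9): e=[32,24,-8] → ·
    (2,5)@(5, 11): e=[4,42,2] → █
    (3,5)@(7, 11): e=[24,36,-12] → ·
    (0,8)@(1, 17): e=[0,72,-24] → ·  [on edge]
  covered (6 px):
    · · · · · · · ·
    · · · · · · · ·
    · · · · █ █ · ·
    · · · █ █ · · ·
    · · · █ · · · ·
    · · █ · · · · ·
    · · · · · · · ·
    · · · · · · · ·
    · · · · · · · ·
    · · · · · · · ·
    · · · · · · · ·
    · · · · · · · ·
T1:
  2·area = 71
  edge (9, 12)→(2, 10): d=(-7,-2) top-left  bias=+0
  edge (2, 10)→(6, 1): d=(4,-9) top-left  bias=+0
  edge (6, 1)→(9, 12): d=(3,11) right/bottom  bias=-1
    (2,2)@(5, 5): e=[41,7,23] → █
    (3,2)@(7, 5): e=[45,25,1] → █
    (4,2)@(9, 5): e=[49,43,-21] → ·
    (2,3)@(5, 7): e=[27,15,29] → █
    (4,3)@(9, 7): e=[35,51,-15] → ·
    (1,4)@(3, 9): e=[9,5,57] → █
    (4,4)@(9, 9): e=[21,59,-9] → ·
    (1,5)@(3, 11): e=[-5,13,63] → ·
    (2,5)@(5, 11): e=[-1,31,41] → ·
    (3,5)@(7, 11): e=[3,49,19] → █
    (4,5)@(9, 11): e=[7,67,-3] → ·
    (3,6)@(7, 13): e=[-11,57,25] → ·
  covered (8 px):
    · · · · · · · ·
    · · · · · · · ·
    · · █ █ · · · ·
    · · █ █ · · · ·
    · █ █ █ · · · ·
    · · · █ · · · ·
    · · · · · · · ·
    · · · · · · · ·
    · · · · · · · ·
    · · · · · · · ·
    · · · · · · · ·
    · · · · · · · ·
T2:
  2·area = 36  (B↔C swapped to make it positive)
  edge (10, 4)→(2, 22): d=(-8,18) right/bottom  bias=-1
  edge (2, 22)→(0, 22): d=(-2,0) right/bottom  bias=-1
  edge (0, 22)→(10, 4): d=(10,-18) top-left  bias=+0
    (2,6)@(5, 13): e=[18,18,0] → █  [on edge]
    (3,6)@(7, 13): e=[-18,18,36] → ·
    (2,7)@(5, 15): e=[2,14,20] → █
    (3,7)@(7, 15): e=[-34,14,56] → ·
    (1,8)@(3, 17): e=[22,10,4] → █
    (2,8)@(5, 17): e=[-14,10,40] → ·
    (1,9)@(3, 19): e=[6,6,24] → █
    (2,9)@(5, 19): e=[-30,6,60] → ·
    (0,10)@(1, 21): e=[26,2,8] → █
    (1,10)@(3, 21): e=[-10,2,44] → ·
    (0,11)@(1, 23): e=[10,-2,28] → ·
  covered (5 px):
    · · · · · · · ·
    · · · · · · · ·
    · · · · · · · ·
    · · · · · · · ·
    · · · · · · · ·
    · · · · · · · ·
    · · █ · · · · ·
    · · █ · · · · ·
    · █ · · · · · ·
    · █ · · · · · ·
    █ · · · · · · ·
    · · · · · · · ·

Answer: "outside"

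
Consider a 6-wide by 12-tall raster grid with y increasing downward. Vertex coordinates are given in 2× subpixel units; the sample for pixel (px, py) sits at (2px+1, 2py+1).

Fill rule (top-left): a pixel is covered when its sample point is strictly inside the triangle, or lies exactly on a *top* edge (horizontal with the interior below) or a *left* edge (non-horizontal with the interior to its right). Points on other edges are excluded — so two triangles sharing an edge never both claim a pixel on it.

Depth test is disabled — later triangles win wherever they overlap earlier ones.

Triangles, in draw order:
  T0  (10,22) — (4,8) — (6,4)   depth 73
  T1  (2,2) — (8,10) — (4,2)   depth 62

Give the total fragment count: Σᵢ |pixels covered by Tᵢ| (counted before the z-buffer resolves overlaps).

T0:
  2·area = 52
  edge (10, 22)→(4, 8): d=(-6,-14) top-left  bias=+0
  edge (4, 8)→(6, 4): d=(2,-4) top-left  bias=+0
  edge (6, 4)→(10, 22): d=(4,18) right/bottom  bias=-1
    (0,0)@(1, 1): e=[0,-26,78] → ·  [on edge]
    (2,3)@(5, 7): e=[20,2,30] → █
    (3,3)@(7, 7): e=[48,10,-6] → ·
    (2,4)@(5, 9): e=[8,6,38] → █
    (3,4)@(7, 9): e=[36,14,2] → █
    (4,4)@(9, 9): e=[64,22,-34] → ·
    (2,5)@(5, 11): e=[-4,10,46] → ·
    (3,5)@(7, 11): e=[24,18,10] → █
    (4,5)@(9, 11): e=[52,26,-26] → ·
    (3,6)@(7, 13): e=[12,22,18] → █
    (4,6)@(9, 13): e=[40,30,-18] → ·
    (3,7)@(7, 15): e=[0,26,26] → █  [on edge]
  covered (7 px):
    · · · · · ·
    · · · · · ·
    · · · · · ·
    · · █ · · ·
    · · █ █ · ·
    · · · █ · ·
    · · · █ · ·
    · · · █ · ·
    · · · · · ·
    · · · · █ ·
    · · · · · ·
    · · · · · ·
T1:
  2·area = 16  (B↔C swapped to make it positive)
  edge (2, 2)→(4, 2): d=(2,0) top-left  bias=+0
  edge (4, 2)→(8, 10): d=(4,8) right/bottom  bias=-1
  edge (8, 10)→(2, 2): d=(-6,-8) top-left  bias=+0
    (1,1)@(3, 3): e=[2,12,2] → █
    (2,1)@(5, 3): e=[2,-4,18] → ·
    (1,2)@(3, 5): e=[6,20,-10] → ·
    (2,2)@(5, 5): e=[6,4,6] → █
    (3,2)@(7, 5): e=[6,-12,22] → ·
    (2,3)@(5, 7): e=[10,12,-6] → ·
  covered (2 px):
    · · · · · ·
    · █ · · · ·
    · · █ · · ·
    · · · · · ·
    · · · · · ·
    · · · · · ·
    · · · · · ·
    · · · · · ·
    · · · · · ·
    · · · · · ·
    · · · · · ·
    · · · · · ·

Final: 9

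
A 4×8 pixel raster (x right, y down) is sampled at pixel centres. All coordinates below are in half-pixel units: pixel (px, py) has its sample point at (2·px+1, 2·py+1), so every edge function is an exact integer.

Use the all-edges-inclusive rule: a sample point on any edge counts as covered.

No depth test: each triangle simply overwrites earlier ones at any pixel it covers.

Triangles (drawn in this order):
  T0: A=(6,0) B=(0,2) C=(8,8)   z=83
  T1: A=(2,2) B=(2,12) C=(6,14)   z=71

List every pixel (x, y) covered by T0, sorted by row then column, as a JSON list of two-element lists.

T0:
  2·area = 52  (B↔C swapped to make it positive)
  edge (6, 0)→(8, 8): d=(2,8) inclusive
  edge (8, 8)→(0, 2): d=(-8,-6) inclusive
  edge (0, 2)→(6, 0): d=(6,-2) inclusive
    (1,0)@(3, 1): e=[26,26,0] → X  [on edge]
    (2,0)@(5, 1): e=[10,38,4] → X
    (3,0)@(7, 1): e=[-6,50,8] → .
    (1,1)@(3, 3): e=[30,10,12] → X
    (3,1)@(7, 3): e=[-2,34,20] → .
    (1,2)@(3, 5): e=[34,-6,24] → .
    (2,2)@(5, 5): e=[18,6,28] → X
    (3,2)@(7, 5): e=[2,18,32] → X
    (2,3)@(5, 7): e=[22,-10,40] → .
    (3,3)@(7, 7): e=[6,2,44] → X
    (3,4)@(7, 9): e=[10,-14,56] → .
  covered (7 px):
    . X X .
    . X X .
    . . X X
    . . . X
    . . . .
    . . . .
    . . . .
    . . . .
T1:
  2·area = 40  (B↔C swapped to make it positive)
  edge (2, 2)→(6, 14): d=(4,12) inclusive
  edge (6, 14)→(2, 12): d=(-4,-2) inclusive
  edge (2, 12)→(2, 2): d=(0,-10) inclusive
    (1,2)@(3, 5): e=[0,30,10] → X  [on edge]
    (2,2)@(5, 5): e=[-24,34,30] → .
    (1,3)@(3, 7): e=[8,22,10] → X
    (2,3)@(5, 7): e=[-16,26,30] → .
    (1,4)@(3, 9): e=[16,14,10] → X
    (2,4)@(5, 9): e=[-8,18,30] → .
    (1,5)@(3, 11): e=[24,6,10] → X
    (2,5)@(5, 11): e=[0,10,30] → X  [on edge]
    (3,5)@(7, 11): e=[-24,14,50] → .
    (1,6)@(3, 13): e=[32,-2,10] → .
    (2,6)@(5, 13): e=[8,2,30] → X
    (3,6)@(7, 13): e=[-16,6,50] → .
  covered (6 px):
    . . . .
    . . . .
    . X . .
    . X . .
    . X . .
    . X X .
    . . X .
    . . . .

Result: [[1,0],[2,0],[1,1],[2,1],[2,2],[3,2],[3,3]]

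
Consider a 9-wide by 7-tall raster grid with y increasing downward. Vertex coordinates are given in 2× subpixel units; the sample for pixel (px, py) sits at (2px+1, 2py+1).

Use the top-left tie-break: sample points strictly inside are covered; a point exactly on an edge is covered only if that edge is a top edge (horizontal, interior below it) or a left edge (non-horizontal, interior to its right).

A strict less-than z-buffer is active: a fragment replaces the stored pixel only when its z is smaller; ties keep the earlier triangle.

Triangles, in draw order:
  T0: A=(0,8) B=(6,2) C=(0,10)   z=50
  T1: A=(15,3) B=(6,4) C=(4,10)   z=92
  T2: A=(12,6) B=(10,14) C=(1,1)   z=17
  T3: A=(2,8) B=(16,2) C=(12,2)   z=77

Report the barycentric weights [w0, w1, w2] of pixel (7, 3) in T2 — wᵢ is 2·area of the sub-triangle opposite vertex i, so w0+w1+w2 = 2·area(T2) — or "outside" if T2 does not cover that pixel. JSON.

T0:
  2·area = 12
  edge (0, 8)→(6, 2): d=(6,-6) top-left  bias=+0
  edge (6, 2)→(0, 10): d=(-6,8) right/bottom  bias=-1
  edge (0, 10)→(0, 8): d=(0,-2) top-left  bias=+0
    (3,0)@(7, 1): e=[0,-2,14] → .  [on edge]
    (2,1)@(5, 3): e=[0,2,10] → X  [on edge]
    (3,1)@(7, 3): e=[12,-14,14] → .
    (1,2)@(3, 5): e=[0,6,6] → X  [on edge]
    (2,2)@(5, 5): e=[12,-10,10] → .
    (0,3)@(1, 7): e=[0,10,2] → X  [on edge]
    (1,3)@(3, 7): e=[12,-6,6] → .
    (0,4)@(1, 9): e=[12,-2,2] → .
  covered (3 px):
    . . . . . . . . .
    . . X . . . . . .
    . X . . . . . . .
    X . . . . . . . .
    . . . . . . . . .
    . . . . . . . . .
    . . . . . . . . .
T1:
  2·area = 52  (B↔C swapped to make it positive)
  edge (15, 3)→(4, 10): d=(-11,7) right/bottom  bias=-1
  edge (4, 10)→(6, 4): d=(2,-6) top-left  bias=+0
  edge (6, 4)→(15, 3): d=(9,-1) top-left  bias=+0
    (3,0)@(7, 1): e=[78,0,-26] → .  [on edge]
    (7,1)@(15, 3): e=[0,52,0] → .  [on edge]
    (3,2)@(7, 5): e=[34,8,10] → X
    (4,2)@(9, 5): e=[20,20,12] → X
    (5,2)@(11, 5): e=[6,32,14] → X
    (6,2)@(13, 5): e=[-8,44,16] → .
    (2,3)@(5, 7): e=[26,0,26] → X  [on edge]
    (4,3)@(9, 7): e=[-2,24,30] → .
    (5,3)@(11, 7): e=[-16,36,32] → .
    (2,4)@(5, 9): e=[4,4,44] → X
    (3,4)@(7, 9): e=[-10,16,46] → .
    (2,5)@(5, 11): e=[-18,8,62] → .
    (1,6)@(3, 13): e=[-26,0,78] → .  [on edge]
  covered (6 px):
    . . . . . . . . .
    . . . . . . . . .
    . . . X X X . . .
    . . X X . . . . .
    . . X . . . . . .
    . . . . . . . . .
    . . . . . . . . .
T2:
  2·area = 98
  edge (12, 6)→(10, 14): d=(-2,8) right/bottom  bias=-1
  edge (10, 14)→(1, 1): d=(-9,-13) top-left  bias=+0
  edge (1, 1)→(12, 6): d=(11,5) right/bottom  bias=-1
    (0,0)@(1, 1): e=[98,0,0] → .  [on edge]
    (1,1)@(3, 3): e=[78,8,12] → X
    (2,1)@(5, 3): e=[62,34,2] → X
    (3,1)@(7, 3): e=[46,60,-8] → .
    (1,2)@(3, 5): e=[74,-10,34] → .
    (2,2)@(5, 5): e=[58,16,24] → X
    (3,2)@(7, 5): e=[42,42,14] → X
    (4,2)@(9, 5): e=[26,68,4] → X
    (5,2)@(11, 5): e=[10,94,-6] → .
    (2,3)@(5, 7): e=[54,-2,46] → .
    (3,3)@(7, 7): e=[38,24,36] → X
    (5,3)@(11, 7): e=[6,76,16] → X
  covered (12 px):
    . . . . . . . . .
    . X X . . . . . .
    . . X X X . . . .
    . . . X X X . . .
    . . . X X X . . .
    . . . . X . . . .
    . . . . . . . . .
T3:
  2·area = 24  (B↔C swapped to make it positive)
  edge (2, 8)→(12, 2): d=(10,-6) top-left  bias=+0
  edge (12, 2)→(16, 2): d=(4,0) top-left  bias=+0
  edge (16, 2)→(2, 8): d=(-14,6) right/bottom  bias=-1
    (5,1)@(11, 3): e=[4,4,16] → X
    (6,1)@(13, 3): e=[16,4,4] → X
    (7,1)@(15, 3): e=[28,4,-8] → .
    (3,2)@(7, 5): e=[0,12,12] → X  [on edge]
    (4,2)@(9, 5): e=[12,12,0] → .  [on edge]
    (5,2)@(11, 5): e=[24,12,-12] → .
    (6,2)@(13, 5): e=[36,12,-24] → .
    (3,3)@(7, 7): e=[20,20,-16] → .
  covered (3 px):
    . . . . . . . . .
    . . . . . X X . .
    . . . X . . . . .
    . . . . . . . . .
    . . . . . . . . .
    . . . . . . . . .
    . . . . . . . . .

Result: "outside"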